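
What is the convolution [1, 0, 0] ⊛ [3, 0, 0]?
y[0] = 1×3 = 3; y[1] = 1×0 + 0×3 = 0; y[2] = 1×0 + 0×0 + 0×3 = 0; y[3] = 0×0 + 0×0 = 0; y[4] = 0×0 = 0

[3, 0, 0, 0, 0]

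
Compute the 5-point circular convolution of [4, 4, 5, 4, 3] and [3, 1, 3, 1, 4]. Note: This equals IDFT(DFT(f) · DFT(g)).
Either evaluate y[k] = Σ_j f[j]·g[(k-j) mod 5] directly, or use IDFT(DFT(f) · DFT(g)). y[0] = 4×3 + 4×4 + 5×1 + 4×3 + 3×1 = 48; y[1] = 4×1 + 4×3 + 5×4 + 4×1 + 3×3 = 49; y[2] = 4×3 + 4×1 + 5×3 + 4×4 + 3×1 = 50; y[3] = 4×1 + 4×3 + 5×1 + 4×3 + 3×4 = 45; y[4] = 4×4 + 4×1 + 5×3 + 4×1 + 3×3 = 48. Result: [48, 49, 50, 45, 48]

[48, 49, 50, 45, 48]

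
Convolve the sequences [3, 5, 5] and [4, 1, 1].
y[0] = 3×4 = 12; y[1] = 3×1 + 5×4 = 23; y[2] = 3×1 + 5×1 + 5×4 = 28; y[3] = 5×1 + 5×1 = 10; y[4] = 5×1 = 5

[12, 23, 28, 10, 5]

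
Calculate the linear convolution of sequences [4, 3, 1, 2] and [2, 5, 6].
y[0] = 4×2 = 8; y[1] = 4×5 + 3×2 = 26; y[2] = 4×6 + 3×5 + 1×2 = 41; y[3] = 3×6 + 1×5 + 2×2 = 27; y[4] = 1×6 + 2×5 = 16; y[5] = 2×6 = 12

[8, 26, 41, 27, 16, 12]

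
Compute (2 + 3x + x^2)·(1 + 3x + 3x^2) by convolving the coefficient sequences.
Ascending coefficients: a = [2, 3, 1], b = [1, 3, 3]. c[0] = 2×1 = 2; c[1] = 2×3 + 3×1 = 9; c[2] = 2×3 + 3×3 + 1×1 = 16; c[3] = 3×3 + 1×3 = 12; c[4] = 1×3 = 3. Result coefficients: [2, 9, 16, 12, 3] → 2 + 9x + 16x^2 + 12x^3 + 3x^4

2 + 9x + 16x^2 + 12x^3 + 3x^4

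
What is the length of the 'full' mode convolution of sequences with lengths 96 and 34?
Linear/full convolution length: m + n - 1 = 96 + 34 - 1 = 129

129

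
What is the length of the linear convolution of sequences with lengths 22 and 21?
Linear/full convolution length: m + n - 1 = 22 + 21 - 1 = 42

42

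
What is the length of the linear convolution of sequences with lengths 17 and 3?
Linear/full convolution length: m + n - 1 = 17 + 3 - 1 = 19

19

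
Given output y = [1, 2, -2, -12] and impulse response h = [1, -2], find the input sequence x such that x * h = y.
Deconvolve y=[1, 2, -2, -12] by h=[1, -2]. Since h[0]=1, solve forward: x[0] = y[0] / 1 = 1; x[1] = (y[1] - 1×-2) / 1 = 4; x[2] = (y[2] - 4×-2) / 1 = 6. So x = [1, 4, 6]. Check by forward convolution: y[0] = 1×1 = 1; y[1] = 1×-2 + 4×1 = 2; y[2] = 4×-2 + 6×1 = -2; y[3] = 6×-2 = -12

[1, 4, 6]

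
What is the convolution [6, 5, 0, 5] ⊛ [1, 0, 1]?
y[0] = 6×1 = 6; y[1] = 6×0 + 5×1 = 5; y[2] = 6×1 + 5×0 + 0×1 = 6; y[3] = 5×1 + 0×0 + 5×1 = 10; y[4] = 0×1 + 5×0 = 0; y[5] = 5×1 = 5

[6, 5, 6, 10, 0, 5]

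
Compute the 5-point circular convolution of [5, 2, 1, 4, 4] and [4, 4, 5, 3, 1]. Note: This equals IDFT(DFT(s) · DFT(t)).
Either evaluate y[k] = Σ_j s[j]·t[(k-j) mod 5] directly, or use IDFT(DFT(s) · DFT(t)). y[0] = 5×4 + 2×1 + 1×3 + 4×5 + 4×4 = 61; y[1] = 5×4 + 2×4 + 1×1 + 4×3 + 4×5 = 61; y[2] = 5×5 + 2×4 + 1×4 + 4×1 + 4×3 = 53; y[3] = 5×3 + 2×5 + 1×4 + 4×4 + 4×1 = 49; y[4] = 5×1 + 2×3 + 1×5 + 4×4 + 4×4 = 48. Result: [61, 61, 53, 49, 48]

[61, 61, 53, 49, 48]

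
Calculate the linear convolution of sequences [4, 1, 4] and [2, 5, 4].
y[0] = 4×2 = 8; y[1] = 4×5 + 1×2 = 22; y[2] = 4×4 + 1×5 + 4×2 = 29; y[3] = 1×4 + 4×5 = 24; y[4] = 4×4 = 16

[8, 22, 29, 24, 16]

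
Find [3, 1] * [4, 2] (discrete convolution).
y[0] = 3×4 = 12; y[1] = 3×2 + 1×4 = 10; y[2] = 1×2 = 2

[12, 10, 2]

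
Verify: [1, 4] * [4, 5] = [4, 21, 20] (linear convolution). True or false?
Recompute linear convolution of [1, 4] and [4, 5]: y[0] = 1×4 = 4; y[1] = 1×5 + 4×4 = 21; y[2] = 4×5 = 20 → [4, 21, 20]. Given [4, 21, 20] matches, so answer: Yes

Yes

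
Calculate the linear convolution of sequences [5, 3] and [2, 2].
y[0] = 5×2 = 10; y[1] = 5×2 + 3×2 = 16; y[2] = 3×2 = 6

[10, 16, 6]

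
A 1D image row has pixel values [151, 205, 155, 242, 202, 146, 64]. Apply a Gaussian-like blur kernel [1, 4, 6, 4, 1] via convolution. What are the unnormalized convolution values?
Convolve image row [151, 205, 155, 242, 202, 146, 64] with kernel [1, 4, 6, 4, 1]: y[0] = 151×1 = 151; y[1] = 151×4 + 205×1 = 809; y[2] = 151×6 + 205×4 + 155×1 = 1881; y[3] = 151×4 + 205×6 + 155×4 + 242×1 = 2696; y[4] = 151×1 + 205×4 + 155×6 + 242×4 + 202×1 = 3071; y[5] = 205×1 + 155×4 + 242×6 + 202×4 + 146×1 = 3231; y[6] = 155×1 + 242×4 + 202×6 + 146×4 + 64×1 = 2983; y[7] = 242×1 + 202×4 + 146×6 + 64×4 = 2182; y[8] = 202×1 + 146×4 + 64×6 = 1170; y[9] = 146×1 + 64×4 = 402; y[10] = 64×1 = 64 → [151, 809, 1881, 2696, 3071, 3231, 2983, 2182, 1170, 402, 64]. Normalization factor = sum(kernel) = 16.

[151, 809, 1881, 2696, 3071, 3231, 2983, 2182, 1170, 402, 64]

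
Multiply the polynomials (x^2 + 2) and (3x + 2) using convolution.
Ascending coefficients: a = [2, 0, 1], b = [2, 3]. c[0] = 2×2 = 4; c[1] = 2×3 + 0×2 = 6; c[2] = 0×3 + 1×2 = 2; c[3] = 1×3 = 3. Result coefficients: [4, 6, 2, 3] → 3x^3 + 2x^2 + 6x + 4

3x^3 + 2x^2 + 6x + 4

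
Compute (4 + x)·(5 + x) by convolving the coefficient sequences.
Ascending coefficients: a = [4, 1], b = [5, 1]. c[0] = 4×5 = 20; c[1] = 4×1 + 1×5 = 9; c[2] = 1×1 = 1. Result coefficients: [20, 9, 1] → 20 + 9x + x^2

20 + 9x + x^2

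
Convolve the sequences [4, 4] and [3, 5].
y[0] = 4×3 = 12; y[1] = 4×5 + 4×3 = 32; y[2] = 4×5 = 20

[12, 32, 20]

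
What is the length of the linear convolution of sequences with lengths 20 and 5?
Linear/full convolution length: m + n - 1 = 20 + 5 - 1 = 24

24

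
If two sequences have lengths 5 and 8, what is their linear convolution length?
Linear/full convolution length: m + n - 1 = 5 + 8 - 1 = 12

12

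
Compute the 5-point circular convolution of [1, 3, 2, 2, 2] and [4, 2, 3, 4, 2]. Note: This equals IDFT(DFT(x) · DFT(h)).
Either evaluate y[k] = Σ_j x[j]·h[(k-j) mod 5] directly, or use IDFT(DFT(x) · DFT(h)). y[0] = 1×4 + 3×2 + 2×4 + 2×3 + 2×2 = 28; y[1] = 1×2 + 3×4 + 2×2 + 2×4 + 2×3 = 32; y[2] = 1×3 + 3×2 + 2×4 + 2×2 + 2×4 = 29; y[3] = 1×4 + 3×3 + 2×2 + 2×4 + 2×2 = 29; y[4] = 1×2 + 3×4 + 2×3 + 2×2 + 2×4 = 32. Result: [28, 32, 29, 29, 32]

[28, 32, 29, 29, 32]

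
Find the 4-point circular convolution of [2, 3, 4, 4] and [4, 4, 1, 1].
Use y[k] = Σ_j s[j]·t[(k-j) mod 4]. y[0] = 2×4 + 3×1 + 4×1 + 4×4 = 31; y[1] = 2×4 + 3×4 + 4×1 + 4×1 = 28; y[2] = 2×1 + 3×4 + 4×4 + 4×1 = 34; y[3] = 2×1 + 3×1 + 4×4 + 4×4 = 37. Result: [31, 28, 34, 37]

[31, 28, 34, 37]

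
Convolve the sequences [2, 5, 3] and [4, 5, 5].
y[0] = 2×4 = 8; y[1] = 2×5 + 5×4 = 30; y[2] = 2×5 + 5×5 + 3×4 = 47; y[3] = 5×5 + 3×5 = 40; y[4] = 3×5 = 15

[8, 30, 47, 40, 15]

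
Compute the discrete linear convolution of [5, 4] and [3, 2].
y[0] = 5×3 = 15; y[1] = 5×2 + 4×3 = 22; y[2] = 4×2 = 8

[15, 22, 8]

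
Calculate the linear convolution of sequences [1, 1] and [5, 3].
y[0] = 1×5 = 5; y[1] = 1×3 + 1×5 = 8; y[2] = 1×3 = 3

[5, 8, 3]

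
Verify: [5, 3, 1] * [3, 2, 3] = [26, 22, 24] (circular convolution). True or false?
Recompute circular convolution of [5, 3, 1] and [3, 2, 3]: y[0] = 5×3 + 3×3 + 1×2 = 26; y[1] = 5×2 + 3×3 + 1×3 = 22; y[2] = 5×3 + 3×2 + 1×3 = 24 → [26, 22, 24]. Given [26, 22, 24] matches, so answer: Yes

Yes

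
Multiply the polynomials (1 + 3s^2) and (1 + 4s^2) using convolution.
Ascending coefficients: a = [1, 0, 3], b = [1, 0, 4]. c[0] = 1×1 = 1; c[1] = 1×0 + 0×1 = 0; c[2] = 1×4 + 0×0 + 3×1 = 7; c[3] = 0×4 + 3×0 = 0; c[4] = 3×4 = 12. Result coefficients: [1, 0, 7, 0, 12] → 1 + 7s^2 + 12s^4

1 + 7s^2 + 12s^4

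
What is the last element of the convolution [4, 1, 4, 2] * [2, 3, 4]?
Use y[k] = Σ_i a[i]·b[k-i] at k=5. y[5] = 2×4 = 8

8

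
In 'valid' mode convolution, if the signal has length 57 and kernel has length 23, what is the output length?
'Valid' mode counts only positions where the kernel fully overlaps the signal: m - n + 1 = 57 - 23 + 1 = 35

35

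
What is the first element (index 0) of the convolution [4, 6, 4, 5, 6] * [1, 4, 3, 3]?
Use y[k] = Σ_i a[i]·b[k-i] at k=0. y[0] = 4×1 = 4

4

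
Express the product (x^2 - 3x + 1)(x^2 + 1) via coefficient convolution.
Ascending coefficients: a = [1, -3, 1], b = [1, 0, 1]. c[0] = 1×1 = 1; c[1] = 1×0 + -3×1 = -3; c[2] = 1×1 + -3×0 + 1×1 = 2; c[3] = -3×1 + 1×0 = -3; c[4] = 1×1 = 1. Result coefficients: [1, -3, 2, -3, 1] → x^4 - 3x^3 + 2x^2 - 3x + 1

x^4 - 3x^3 + 2x^2 - 3x + 1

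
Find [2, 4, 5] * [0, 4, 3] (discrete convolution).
y[0] = 2×0 = 0; y[1] = 2×4 + 4×0 = 8; y[2] = 2×3 + 4×4 + 5×0 = 22; y[3] = 4×3 + 5×4 = 32; y[4] = 5×3 = 15

[0, 8, 22, 32, 15]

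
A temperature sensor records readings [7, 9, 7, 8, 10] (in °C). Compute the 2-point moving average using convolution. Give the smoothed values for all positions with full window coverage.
2-point moving average kernel = [1, 1]. Apply in 'valid' mode (full window coverage): avg[0] = (7 + 9) / 2 = 8.0; avg[1] = (9 + 7) / 2 = 8.0; avg[2] = (7 + 8) / 2 = 7.5; avg[3] = (8 + 10) / 2 = 9.0. Smoothed values: [8.0, 8.0, 7.5, 9.0]

[8.0, 8.0, 7.5, 9.0]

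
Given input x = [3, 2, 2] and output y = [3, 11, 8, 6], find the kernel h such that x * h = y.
Output length 4 = len(x) + len(h) - 1 ⇒ len(h) = 2. Solve h forward using h[k] = (y[k] - Σ_{i≥1} x[i]·h[k-i]) / x[0]: h[0] = y[0] / x[0] = 3 / 3 = 1; h[1] = (y[1] - 2×1) / x[0] = (11 - 2×1) / 3 = 3. So h = [1, 3]. Forward-check [3, 2, 2] * [1, 3]: y[0] = 3×1 = 3; y[1] = 3×3 + 2×1 = 11; y[2] = 2×3 + 2×1 = 8; y[3] = 2×3 = 6 → [3, 11, 8, 6] ✓

[1, 3]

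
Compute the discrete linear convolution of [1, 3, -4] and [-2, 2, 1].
y[0] = 1×-2 = -2; y[1] = 1×2 + 3×-2 = -4; y[2] = 1×1 + 3×2 + -4×-2 = 15; y[3] = 3×1 + -4×2 = -5; y[4] = -4×1 = -4

[-2, -4, 15, -5, -4]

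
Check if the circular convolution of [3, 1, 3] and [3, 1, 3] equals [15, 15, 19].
Recompute circular convolution of [3, 1, 3] and [3, 1, 3]: y[0] = 3×3 + 1×3 + 3×1 = 15; y[1] = 3×1 + 1×3 + 3×3 = 15; y[2] = 3×3 + 1×1 + 3×3 = 19 → [15, 15, 19]. Given [15, 15, 19] matches, so answer: Yes

Yes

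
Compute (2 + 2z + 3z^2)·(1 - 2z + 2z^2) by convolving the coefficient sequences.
Ascending coefficients: a = [2, 2, 3], b = [1, -2, 2]. c[0] = 2×1 = 2; c[1] = 2×-2 + 2×1 = -2; c[2] = 2×2 + 2×-2 + 3×1 = 3; c[3] = 2×2 + 3×-2 = -2; c[4] = 3×2 = 6. Result coefficients: [2, -2, 3, -2, 6] → 2 - 2z + 3z^2 - 2z^3 + 6z^4

2 - 2z + 3z^2 - 2z^3 + 6z^4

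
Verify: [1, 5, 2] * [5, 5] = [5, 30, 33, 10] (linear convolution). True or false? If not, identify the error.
Recompute linear convolution of [1, 5, 2] and [5, 5]: y[0] = 1×5 = 5; y[1] = 1×5 + 5×5 = 30; y[2] = 5×5 + 2×5 = 35; y[3] = 2×5 = 10 → [5, 30, 35, 10]. Compare to given [5, 30, 33, 10]: they differ at index 2: given 33, correct 35, so answer: No

No. Error at index 2: given 33, correct 35.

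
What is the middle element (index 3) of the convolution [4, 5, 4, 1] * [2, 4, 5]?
Use y[k] = Σ_i a[i]·b[k-i] at k=3. y[3] = 5×5 + 4×4 + 1×2 = 43

43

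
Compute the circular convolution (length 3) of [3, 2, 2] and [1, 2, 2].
Use y[k] = Σ_j s[j]·t[(k-j) mod 3]. y[0] = 3×1 + 2×2 + 2×2 = 11; y[1] = 3×2 + 2×1 + 2×2 = 12; y[2] = 3×2 + 2×2 + 2×1 = 12. Result: [11, 12, 12]

[11, 12, 12]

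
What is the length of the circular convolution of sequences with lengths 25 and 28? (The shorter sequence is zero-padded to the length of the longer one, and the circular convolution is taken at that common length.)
Circular convolution (zero-padding the shorter input) has length max(m, n) = max(25, 28) = 28

28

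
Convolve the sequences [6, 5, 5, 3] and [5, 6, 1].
y[0] = 6×5 = 30; y[1] = 6×6 + 5×5 = 61; y[2] = 6×1 + 5×6 + 5×5 = 61; y[3] = 5×1 + 5×6 + 3×5 = 50; y[4] = 5×1 + 3×6 = 23; y[5] = 3×1 = 3

[30, 61, 61, 50, 23, 3]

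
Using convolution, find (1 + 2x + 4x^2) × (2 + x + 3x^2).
Ascending coefficients: a = [1, 2, 4], b = [2, 1, 3]. c[0] = 1×2 = 2; c[1] = 1×1 + 2×2 = 5; c[2] = 1×3 + 2×1 + 4×2 = 13; c[3] = 2×3 + 4×1 = 10; c[4] = 4×3 = 12. Result coefficients: [2, 5, 13, 10, 12] → 2 + 5x + 13x^2 + 10x^3 + 12x^4

2 + 5x + 13x^2 + 10x^3 + 12x^4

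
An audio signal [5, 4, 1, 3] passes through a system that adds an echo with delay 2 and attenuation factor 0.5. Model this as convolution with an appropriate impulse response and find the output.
Direct-path + delayed-attenuated-path model → impulse response h = [1, 0, 0.5] (1 at lag 0, 0.5 at lag 2). Output y[n] = x[n] + 0.5·x[n - 2] (with x[n] = 0 outside 0..3): y[0] = 5 + 0.5×0 = 5; y[1] = 4 + 0.5×0 = 4; y[2] = 1 + 0.5×5 = 3.5; y[3] = 3 + 0.5×4 = 5.0; y[4] = 0 + 0.5×1 = 0.5; y[5] = 0 + 0.5×3 = 1.5. So y = [5, 4, 3.5, 5.0, 0.5, 1.5]

[5, 4, 3.5, 5.0, 0.5, 1.5]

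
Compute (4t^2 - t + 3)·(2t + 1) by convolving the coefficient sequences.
Ascending coefficients: a = [3, -1, 4], b = [1, 2]. c[0] = 3×1 = 3; c[1] = 3×2 + -1×1 = 5; c[2] = -1×2 + 4×1 = 2; c[3] = 4×2 = 8. Result coefficients: [3, 5, 2, 8] → 8t^3 + 2t^2 + 5t + 3

8t^3 + 2t^2 + 5t + 3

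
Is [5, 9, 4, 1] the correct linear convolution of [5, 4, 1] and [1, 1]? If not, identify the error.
Recompute linear convolution of [5, 4, 1] and [1, 1]: y[0] = 5×1 = 5; y[1] = 5×1 + 4×1 = 9; y[2] = 4×1 + 1×1 = 5; y[3] = 1×1 = 1 → [5, 9, 5, 1]. Compare to given [5, 9, 4, 1]: they differ at index 2: given 4, correct 5, so answer: No

No. Error at index 2: given 4, correct 5.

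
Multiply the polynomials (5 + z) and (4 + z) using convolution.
Ascending coefficients: a = [5, 1], b = [4, 1]. c[0] = 5×4 = 20; c[1] = 5×1 + 1×4 = 9; c[2] = 1×1 = 1. Result coefficients: [20, 9, 1] → 20 + 9z + z^2

20 + 9z + z^2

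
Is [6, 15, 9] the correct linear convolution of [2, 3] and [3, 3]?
Recompute linear convolution of [2, 3] and [3, 3]: y[0] = 2×3 = 6; y[1] = 2×3 + 3×3 = 15; y[2] = 3×3 = 9 → [6, 15, 9]. Given [6, 15, 9] matches, so answer: Yes

Yes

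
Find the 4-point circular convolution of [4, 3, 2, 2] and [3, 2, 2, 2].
Use y[k] = Σ_j a[j]·b[(k-j) mod 4]. y[0] = 4×3 + 3×2 + 2×2 + 2×2 = 26; y[1] = 4×2 + 3×3 + 2×2 + 2×2 = 25; y[2] = 4×2 + 3×2 + 2×3 + 2×2 = 24; y[3] = 4×2 + 3×2 + 2×2 + 2×3 = 24. Result: [26, 25, 24, 24]

[26, 25, 24, 24]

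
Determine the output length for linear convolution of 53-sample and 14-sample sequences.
Linear/full convolution length: m + n - 1 = 53 + 14 - 1 = 66

66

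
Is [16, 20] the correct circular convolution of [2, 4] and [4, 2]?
Recompute circular convolution of [2, 4] and [4, 2]: y[0] = 2×4 + 4×2 = 16; y[1] = 2×2 + 4×4 = 20 → [16, 20]. Given [16, 20] matches, so answer: Yes

Yes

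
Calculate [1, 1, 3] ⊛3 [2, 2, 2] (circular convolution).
Use y[k] = Σ_j x[j]·h[(k-j) mod 3]. y[0] = 1×2 + 1×2 + 3×2 = 10; y[1] = 1×2 + 1×2 + 3×2 = 10; y[2] = 1×2 + 1×2 + 3×2 = 10. Result: [10, 10, 10]

[10, 10, 10]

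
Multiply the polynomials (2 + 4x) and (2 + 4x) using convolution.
Ascending coefficients: a = [2, 4], b = [2, 4]. c[0] = 2×2 = 4; c[1] = 2×4 + 4×2 = 16; c[2] = 4×4 = 16. Result coefficients: [4, 16, 16] → 4 + 16x + 16x^2

4 + 16x + 16x^2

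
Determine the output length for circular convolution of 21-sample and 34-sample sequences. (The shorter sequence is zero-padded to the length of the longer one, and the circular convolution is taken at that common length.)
Circular convolution (zero-padding the shorter input) has length max(m, n) = max(21, 34) = 34

34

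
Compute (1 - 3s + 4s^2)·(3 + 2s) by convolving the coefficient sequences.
Ascending coefficients: a = [1, -3, 4], b = [3, 2]. c[0] = 1×3 = 3; c[1] = 1×2 + -3×3 = -7; c[2] = -3×2 + 4×3 = 6; c[3] = 4×2 = 8. Result coefficients: [3, -7, 6, 8] → 3 - 7s + 6s^2 + 8s^3

3 - 7s + 6s^2 + 8s^3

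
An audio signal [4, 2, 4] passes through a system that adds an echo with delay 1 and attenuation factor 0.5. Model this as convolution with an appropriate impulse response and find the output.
Direct-path + delayed-attenuated-path model → impulse response h = [1, 0.5] (1 at lag 0, 0.5 at lag 1). Output y[n] = x[n] + 0.5·x[n - 1] (with x[n] = 0 outside 0..2): y[0] = 4 + 0.5×0 = 4; y[1] = 2 + 0.5×4 = 4.0; y[2] = 4 + 0.5×2 = 5.0; y[3] = 0 + 0.5×4 = 2.0. So y = [4, 4.0, 5.0, 2.0]

[4, 4.0, 5.0, 2.0]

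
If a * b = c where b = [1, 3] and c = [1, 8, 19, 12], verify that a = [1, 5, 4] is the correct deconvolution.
Forward-compute [1, 5, 4] * [1, 3]: c[0] = 1×1 = 1; c[1] = 1×3 + 5×1 = 8; c[2] = 5×3 + 4×1 = 19; c[3] = 4×3 = 12 → [1, 8, 19, 12]. Matches given c = [1, 8, 19, 12], so verified.

Verified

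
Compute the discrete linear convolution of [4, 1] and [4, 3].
y[0] = 4×4 = 16; y[1] = 4×3 + 1×4 = 16; y[2] = 1×3 = 3

[16, 16, 3]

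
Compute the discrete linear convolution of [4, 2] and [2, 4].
y[0] = 4×2 = 8; y[1] = 4×4 + 2×2 = 20; y[2] = 2×4 = 8

[8, 20, 8]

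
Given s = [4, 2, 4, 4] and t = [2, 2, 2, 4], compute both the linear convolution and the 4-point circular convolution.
Linear: y_lin[0] = 4×2 = 8; y_lin[1] = 4×2 + 2×2 = 12; y_lin[2] = 4×2 + 2×2 + 4×2 = 20; y_lin[3] = 4×4 + 2×2 + 4×2 + 4×2 = 36; y_lin[4] = 2×4 + 4×2 + 4×2 = 24; y_lin[5] = 4×4 + 4×2 = 24; y_lin[6] = 4×4 = 16 → [8, 12, 20, 36, 24, 24, 16]. Circular (length 4): y[0] = 4×2 + 2×4 + 4×2 + 4×2 = 32; y[1] = 4×2 + 2×2 + 4×4 + 4×2 = 36; y[2] = 4×2 + 2×2 + 4×2 + 4×4 = 36; y[3] = 4×4 + 2×2 + 4×2 + 4×2 = 36 → [32, 36, 36, 36]

Linear: [8, 12, 20, 36, 24, 24, 16], Circular: [32, 36, 36, 36]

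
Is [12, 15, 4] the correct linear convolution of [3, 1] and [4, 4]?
Recompute linear convolution of [3, 1] and [4, 4]: y[0] = 3×4 = 12; y[1] = 3×4 + 1×4 = 16; y[2] = 1×4 = 4 → [12, 16, 4]. Compare to given [12, 15, 4]: they differ at index 1: given 15, correct 16, so answer: No

No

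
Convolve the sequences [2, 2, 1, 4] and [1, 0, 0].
y[0] = 2×1 = 2; y[1] = 2×0 + 2×1 = 2; y[2] = 2×0 + 2×0 + 1×1 = 1; y[3] = 2×0 + 1×0 + 4×1 = 4; y[4] = 1×0 + 4×0 = 0; y[5] = 4×0 = 0

[2, 2, 1, 4, 0, 0]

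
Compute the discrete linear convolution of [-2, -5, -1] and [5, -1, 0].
y[0] = -2×5 = -10; y[1] = -2×-1 + -5×5 = -23; y[2] = -2×0 + -5×-1 + -1×5 = 0; y[3] = -5×0 + -1×-1 = 1; y[4] = -1×0 = 0

[-10, -23, 0, 1, 0]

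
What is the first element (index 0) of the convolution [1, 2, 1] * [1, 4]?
Use y[k] = Σ_i a[i]·b[k-i] at k=0. y[0] = 1×1 = 1

1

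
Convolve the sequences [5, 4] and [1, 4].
y[0] = 5×1 = 5; y[1] = 5×4 + 4×1 = 24; y[2] = 4×4 = 16

[5, 24, 16]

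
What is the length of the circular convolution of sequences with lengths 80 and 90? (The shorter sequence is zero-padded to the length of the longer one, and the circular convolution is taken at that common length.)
Circular convolution (zero-padding the shorter input) has length max(m, n) = max(80, 90) = 90

90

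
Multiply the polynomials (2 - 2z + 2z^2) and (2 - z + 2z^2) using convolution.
Ascending coefficients: a = [2, -2, 2], b = [2, -1, 2]. c[0] = 2×2 = 4; c[1] = 2×-1 + -2×2 = -6; c[2] = 2×2 + -2×-1 + 2×2 = 10; c[3] = -2×2 + 2×-1 = -6; c[4] = 2×2 = 4. Result coefficients: [4, -6, 10, -6, 4] → 4 - 6z + 10z^2 - 6z^3 + 4z^4

4 - 6z + 10z^2 - 6z^3 + 4z^4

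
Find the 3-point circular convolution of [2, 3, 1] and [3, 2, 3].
Use y[k] = Σ_j x[j]·h[(k-j) mod 3]. y[0] = 2×3 + 3×3 + 1×2 = 17; y[1] = 2×2 + 3×3 + 1×3 = 16; y[2] = 2×3 + 3×2 + 1×3 = 15. Result: [17, 16, 15]

[17, 16, 15]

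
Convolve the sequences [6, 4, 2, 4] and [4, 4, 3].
y[0] = 6×4 = 24; y[1] = 6×4 + 4×4 = 40; y[2] = 6×3 + 4×4 + 2×4 = 42; y[3] = 4×3 + 2×4 + 4×4 = 36; y[4] = 2×3 + 4×4 = 22; y[5] = 4×3 = 12

[24, 40, 42, 36, 22, 12]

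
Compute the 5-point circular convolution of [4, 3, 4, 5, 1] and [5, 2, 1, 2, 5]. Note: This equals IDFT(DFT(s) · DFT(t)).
Either evaluate y[k] = Σ_j s[j]·t[(k-j) mod 5] directly, or use IDFT(DFT(s) · DFT(t)). y[0] = 4×5 + 3×5 + 4×2 + 5×1 + 1×2 = 50; y[1] = 4×2 + 3×5 + 4×5 + 5×2 + 1×1 = 54; y[2] = 4×1 + 3×2 + 4×5 + 5×5 + 1×2 = 57; y[3] = 4×2 + 3×1 + 4×2 + 5×5 + 1×5 = 49; y[4] = 4×5 + 3×2 + 4×1 + 5×2 + 1×5 = 45. Result: [50, 54, 57, 49, 45]

[50, 54, 57, 49, 45]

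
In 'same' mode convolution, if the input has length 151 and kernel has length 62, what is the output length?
'Same' mode returns an output with the same length as the input: 151

151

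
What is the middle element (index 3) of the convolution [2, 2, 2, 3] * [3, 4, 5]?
Use y[k] = Σ_i a[i]·b[k-i] at k=3. y[3] = 2×5 + 2×4 + 3×3 = 27

27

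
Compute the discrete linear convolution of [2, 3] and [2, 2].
y[0] = 2×2 = 4; y[1] = 2×2 + 3×2 = 10; y[2] = 3×2 = 6

[4, 10, 6]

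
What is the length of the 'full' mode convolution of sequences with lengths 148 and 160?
Linear/full convolution length: m + n - 1 = 148 + 160 - 1 = 307

307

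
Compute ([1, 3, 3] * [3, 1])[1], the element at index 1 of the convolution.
Use y[k] = Σ_i a[i]·b[k-i] at k=1. y[1] = 1×1 + 3×3 = 10

10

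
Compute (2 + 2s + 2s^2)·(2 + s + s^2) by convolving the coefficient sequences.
Ascending coefficients: a = [2, 2, 2], b = [2, 1, 1]. c[0] = 2×2 = 4; c[1] = 2×1 + 2×2 = 6; c[2] = 2×1 + 2×1 + 2×2 = 8; c[3] = 2×1 + 2×1 = 4; c[4] = 2×1 = 2. Result coefficients: [4, 6, 8, 4, 2] → 4 + 6s + 8s^2 + 4s^3 + 2s^4

4 + 6s + 8s^2 + 4s^3 + 2s^4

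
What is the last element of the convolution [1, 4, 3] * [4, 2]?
Use y[k] = Σ_i a[i]·b[k-i] at k=3. y[3] = 3×2 = 6

6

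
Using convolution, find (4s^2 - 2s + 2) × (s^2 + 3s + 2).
Ascending coefficients: a = [2, -2, 4], b = [2, 3, 1]. c[0] = 2×2 = 4; c[1] = 2×3 + -2×2 = 2; c[2] = 2×1 + -2×3 + 4×2 = 4; c[3] = -2×1 + 4×3 = 10; c[4] = 4×1 = 4. Result coefficients: [4, 2, 4, 10, 4] → 4s^4 + 10s^3 + 4s^2 + 2s + 4

4s^4 + 10s^3 + 4s^2 + 2s + 4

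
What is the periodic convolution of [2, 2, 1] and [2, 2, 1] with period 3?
Use y[k] = Σ_j x[j]·h[(k-j) mod 3]. y[0] = 2×2 + 2×1 + 1×2 = 8; y[1] = 2×2 + 2×2 + 1×1 = 9; y[2] = 2×1 + 2×2 + 1×2 = 8. Result: [8, 9, 8]

[8, 9, 8]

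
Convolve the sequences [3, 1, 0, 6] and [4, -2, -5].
y[0] = 3×4 = 12; y[1] = 3×-2 + 1×4 = -2; y[2] = 3×-5 + 1×-2 + 0×4 = -17; y[3] = 1×-5 + 0×-2 + 6×4 = 19; y[4] = 0×-5 + 6×-2 = -12; y[5] = 6×-5 = -30

[12, -2, -17, 19, -12, -30]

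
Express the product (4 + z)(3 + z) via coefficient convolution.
Ascending coefficients: a = [4, 1], b = [3, 1]. c[0] = 4×3 = 12; c[1] = 4×1 + 1×3 = 7; c[2] = 1×1 = 1. Result coefficients: [12, 7, 1] → 12 + 7z + z^2

12 + 7z + z^2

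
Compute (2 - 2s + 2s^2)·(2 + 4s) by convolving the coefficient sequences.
Ascending coefficients: a = [2, -2, 2], b = [2, 4]. c[0] = 2×2 = 4; c[1] = 2×4 + -2×2 = 4; c[2] = -2×4 + 2×2 = -4; c[3] = 2×4 = 8. Result coefficients: [4, 4, -4, 8] → 4 + 4s - 4s^2 + 8s^3

4 + 4s - 4s^2 + 8s^3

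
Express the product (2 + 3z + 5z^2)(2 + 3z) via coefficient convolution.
Ascending coefficients: a = [2, 3, 5], b = [2, 3]. c[0] = 2×2 = 4; c[1] = 2×3 + 3×2 = 12; c[2] = 3×3 + 5×2 = 19; c[3] = 5×3 = 15. Result coefficients: [4, 12, 19, 15] → 4 + 12z + 19z^2 + 15z^3

4 + 12z + 19z^2 + 15z^3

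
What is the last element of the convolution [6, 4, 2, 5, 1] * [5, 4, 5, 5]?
Use y[k] = Σ_i a[i]·b[k-i] at k=7. y[7] = 1×5 = 5

5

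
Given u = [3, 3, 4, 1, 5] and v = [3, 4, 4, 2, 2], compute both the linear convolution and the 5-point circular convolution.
Linear: y_lin[0] = 3×3 = 9; y_lin[1] = 3×4 + 3×3 = 21; y_lin[2] = 3×4 + 3×4 + 4×3 = 36; y_lin[3] = 3×2 + 3×4 + 4×4 + 1×3 = 37; y_lin[4] = 3×2 + 3×2 + 4×4 + 1×4 + 5×3 = 47; y_lin[5] = 3×2 + 4×2 + 1×4 + 5×4 = 38; y_lin[6] = 4×2 + 1×2 + 5×4 = 30; y_lin[7] = 1×2 + 5×2 = 12; y_lin[8] = 5×2 = 10 → [9, 21, 36, 37, 47, 38, 30, 12, 10]. Circular (length 5): y[0] = 3×3 + 3×2 + 4×2 + 1×4 + 5×4 = 47; y[1] = 3×4 + 3×3 + 4×2 + 1×2 + 5×4 = 51; y[2] = 3×4 + 3×4 + 4×3 + 1×2 + 5×2 = 48; y[3] = 3×2 + 3×4 + 4×4 + 1×3 + 5×2 = 47; y[4] = 3×2 + 3×2 + 4×4 + 1×4 + 5×3 = 47 → [47, 51, 48, 47, 47]

Linear: [9, 21, 36, 37, 47, 38, 30, 12, 10], Circular: [47, 51, 48, 47, 47]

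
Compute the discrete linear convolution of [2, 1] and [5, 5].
y[0] = 2×5 = 10; y[1] = 2×5 + 1×5 = 15; y[2] = 1×5 = 5

[10, 15, 5]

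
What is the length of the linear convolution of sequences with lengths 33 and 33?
Linear/full convolution length: m + n - 1 = 33 + 33 - 1 = 65

65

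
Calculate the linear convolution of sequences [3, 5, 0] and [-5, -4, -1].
y[0] = 3×-5 = -15; y[1] = 3×-4 + 5×-5 = -37; y[2] = 3×-1 + 5×-4 + 0×-5 = -23; y[3] = 5×-1 + 0×-4 = -5; y[4] = 0×-1 = 0

[-15, -37, -23, -5, 0]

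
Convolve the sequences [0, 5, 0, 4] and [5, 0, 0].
y[0] = 0×5 = 0; y[1] = 0×0 + 5×5 = 25; y[2] = 0×0 + 5×0 + 0×5 = 0; y[3] = 5×0 + 0×0 + 4×5 = 20; y[4] = 0×0 + 4×0 = 0; y[5] = 4×0 = 0

[0, 25, 0, 20, 0, 0]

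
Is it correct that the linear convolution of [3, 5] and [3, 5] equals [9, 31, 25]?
Recompute linear convolution of [3, 5] and [3, 5]: y[0] = 3×3 = 9; y[1] = 3×5 + 5×3 = 30; y[2] = 5×5 = 25 → [9, 30, 25]. Compare to given [9, 31, 25]: they differ at index 1: given 31, correct 30, so answer: No

No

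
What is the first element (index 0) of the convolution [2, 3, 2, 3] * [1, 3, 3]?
Use y[k] = Σ_i a[i]·b[k-i] at k=0. y[0] = 2×1 = 2

2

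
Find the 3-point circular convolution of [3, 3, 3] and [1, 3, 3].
Use y[k] = Σ_j a[j]·b[(k-j) mod 3]. y[0] = 3×1 + 3×3 + 3×3 = 21; y[1] = 3×3 + 3×1 + 3×3 = 21; y[2] = 3×3 + 3×3 + 3×1 = 21. Result: [21, 21, 21]

[21, 21, 21]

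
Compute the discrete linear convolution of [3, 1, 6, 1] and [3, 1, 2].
y[0] = 3×3 = 9; y[1] = 3×1 + 1×3 = 6; y[2] = 3×2 + 1×1 + 6×3 = 25; y[3] = 1×2 + 6×1 + 1×3 = 11; y[4] = 6×2 + 1×1 = 13; y[5] = 1×2 = 2

[9, 6, 25, 11, 13, 2]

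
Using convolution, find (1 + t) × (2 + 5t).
Ascending coefficients: a = [1, 1], b = [2, 5]. c[0] = 1×2 = 2; c[1] = 1×5 + 1×2 = 7; c[2] = 1×5 = 5. Result coefficients: [2, 7, 5] → 2 + 7t + 5t^2

2 + 7t + 5t^2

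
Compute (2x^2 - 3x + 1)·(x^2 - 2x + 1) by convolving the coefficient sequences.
Ascending coefficients: a = [1, -3, 2], b = [1, -2, 1]. c[0] = 1×1 = 1; c[1] = 1×-2 + -3×1 = -5; c[2] = 1×1 + -3×-2 + 2×1 = 9; c[3] = -3×1 + 2×-2 = -7; c[4] = 2×1 = 2. Result coefficients: [1, -5, 9, -7, 2] → 2x^4 - 7x^3 + 9x^2 - 5x + 1

2x^4 - 7x^3 + 9x^2 - 5x + 1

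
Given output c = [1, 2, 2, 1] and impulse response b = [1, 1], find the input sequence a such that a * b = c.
Deconvolve c=[1, 2, 2, 1] by b=[1, 1]. Since b[0]=1, solve forward: a[0] = c[0] / 1 = 1; a[1] = (c[1] - 1×1) / 1 = 1; a[2] = (c[2] - 1×1) / 1 = 1. So a = [1, 1, 1]. Check by forward convolution: c[0] = 1×1 = 1; c[1] = 1×1 + 1×1 = 2; c[2] = 1×1 + 1×1 = 2; c[3] = 1×1 = 1

[1, 1, 1]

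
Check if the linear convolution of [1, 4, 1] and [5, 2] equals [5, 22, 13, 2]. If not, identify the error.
Recompute linear convolution of [1, 4, 1] and [5, 2]: y[0] = 1×5 = 5; y[1] = 1×2 + 4×5 = 22; y[2] = 4×2 + 1×5 = 13; y[3] = 1×2 = 2 → [5, 22, 13, 2]. Given [5, 22, 13, 2] matches, so answer: Yes

Yes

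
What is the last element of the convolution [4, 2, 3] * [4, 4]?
Use y[k] = Σ_i a[i]·b[k-i] at k=3. y[3] = 3×4 = 12

12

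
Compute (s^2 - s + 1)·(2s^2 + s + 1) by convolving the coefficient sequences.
Ascending coefficients: a = [1, -1, 1], b = [1, 1, 2]. c[0] = 1×1 = 1; c[1] = 1×1 + -1×1 = 0; c[2] = 1×2 + -1×1 + 1×1 = 2; c[3] = -1×2 + 1×1 = -1; c[4] = 1×2 = 2. Result coefficients: [1, 0, 2, -1, 2] → 2s^4 - s^3 + 2s^2 + 1

2s^4 - s^3 + 2s^2 + 1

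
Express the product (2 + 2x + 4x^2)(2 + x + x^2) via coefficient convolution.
Ascending coefficients: a = [2, 2, 4], b = [2, 1, 1]. c[0] = 2×2 = 4; c[1] = 2×1 + 2×2 = 6; c[2] = 2×1 + 2×1 + 4×2 = 12; c[3] = 2×1 + 4×1 = 6; c[4] = 4×1 = 4. Result coefficients: [4, 6, 12, 6, 4] → 4 + 6x + 12x^2 + 6x^3 + 4x^4

4 + 6x + 12x^2 + 6x^3 + 4x^4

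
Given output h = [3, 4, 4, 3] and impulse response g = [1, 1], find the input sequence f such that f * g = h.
Deconvolve h=[3, 4, 4, 3] by g=[1, 1]. Since g[0]=1, solve forward: f[0] = h[0] / 1 = 3; f[1] = (h[1] - 3×1) / 1 = 1; f[2] = (h[2] - 1×1) / 1 = 3. So f = [3, 1, 3]. Check by forward convolution: h[0] = 3×1 = 3; h[1] = 3×1 + 1×1 = 4; h[2] = 1×1 + 3×1 = 4; h[3] = 3×1 = 3

[3, 1, 3]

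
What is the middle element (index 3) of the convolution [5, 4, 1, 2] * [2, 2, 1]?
Use y[k] = Σ_i a[i]·b[k-i] at k=3. y[3] = 4×1 + 1×2 + 2×2 = 10

10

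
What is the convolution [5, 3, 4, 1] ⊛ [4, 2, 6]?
y[0] = 5×4 = 20; y[1] = 5×2 + 3×4 = 22; y[2] = 5×6 + 3×2 + 4×4 = 52; y[3] = 3×6 + 4×2 + 1×4 = 30; y[4] = 4×6 + 1×2 = 26; y[5] = 1×6 = 6

[20, 22, 52, 30, 26, 6]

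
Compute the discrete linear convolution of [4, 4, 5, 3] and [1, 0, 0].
y[0] = 4×1 = 4; y[1] = 4×0 + 4×1 = 4; y[2] = 4×0 + 4×0 + 5×1 = 5; y[3] = 4×0 + 5×0 + 3×1 = 3; y[4] = 5×0 + 3×0 = 0; y[5] = 3×0 = 0

[4, 4, 5, 3, 0, 0]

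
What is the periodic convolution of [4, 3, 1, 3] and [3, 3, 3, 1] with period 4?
Use y[k] = Σ_j f[j]·g[(k-j) mod 4]. y[0] = 4×3 + 3×1 + 1×3 + 3×3 = 27; y[1] = 4×3 + 3×3 + 1×1 + 3×3 = 31; y[2] = 4×3 + 3×3 + 1×3 + 3×1 = 27; y[3] = 4×1 + 3×3 + 1×3 + 3×3 = 25. Result: [27, 31, 27, 25]

[27, 31, 27, 25]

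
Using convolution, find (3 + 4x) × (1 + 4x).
Ascending coefficients: a = [3, 4], b = [1, 4]. c[0] = 3×1 = 3; c[1] = 3×4 + 4×1 = 16; c[2] = 4×4 = 16. Result coefficients: [3, 16, 16] → 3 + 16x + 16x^2

3 + 16x + 16x^2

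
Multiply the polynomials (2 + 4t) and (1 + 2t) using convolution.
Ascending coefficients: a = [2, 4], b = [1, 2]. c[0] = 2×1 = 2; c[1] = 2×2 + 4×1 = 8; c[2] = 4×2 = 8. Result coefficients: [2, 8, 8] → 2 + 8t + 8t^2

2 + 8t + 8t^2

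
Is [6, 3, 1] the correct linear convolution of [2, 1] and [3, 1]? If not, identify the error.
Recompute linear convolution of [2, 1] and [3, 1]: y[0] = 2×3 = 6; y[1] = 2×1 + 1×3 = 5; y[2] = 1×1 = 1 → [6, 5, 1]. Compare to given [6, 3, 1]: they differ at index 1: given 3, correct 5, so answer: No

No. Error at index 1: given 3, correct 5.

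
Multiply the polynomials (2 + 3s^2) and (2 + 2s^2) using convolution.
Ascending coefficients: a = [2, 0, 3], b = [2, 0, 2]. c[0] = 2×2 = 4; c[1] = 2×0 + 0×2 = 0; c[2] = 2×2 + 0×0 + 3×2 = 10; c[3] = 0×2 + 3×0 = 0; c[4] = 3×2 = 6. Result coefficients: [4, 0, 10, 0, 6] → 4 + 10s^2 + 6s^4

4 + 10s^2 + 6s^4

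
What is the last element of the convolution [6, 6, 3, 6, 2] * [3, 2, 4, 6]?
Use y[k] = Σ_i a[i]·b[k-i] at k=7. y[7] = 2×6 = 12

12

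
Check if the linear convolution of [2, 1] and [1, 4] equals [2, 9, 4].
Recompute linear convolution of [2, 1] and [1, 4]: y[0] = 2×1 = 2; y[1] = 2×4 + 1×1 = 9; y[2] = 1×4 = 4 → [2, 9, 4]. Given [2, 9, 4] matches, so answer: Yes

Yes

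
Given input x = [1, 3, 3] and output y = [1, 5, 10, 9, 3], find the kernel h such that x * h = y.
Output length 5 = len(x) + len(h) - 1 ⇒ len(h) = 3. Solve h forward using h[k] = (y[k] - Σ_{i≥1} x[i]·h[k-i]) / x[0]: h[0] = y[0] / x[0] = 1 / 1 = 1; h[1] = (y[1] - 3×1) / x[0] = (5 - 3×1) / 1 = 2; h[2] = (y[2] - 3×2 - 3×1) / x[0] = (10 - 3×2 - 3×1) / 1 = 1. So h = [1, 2, 1]. Forward-check [1, 3, 3] * [1, 2, 1]: y[0] = 1×1 = 1; y[1] = 1×2 + 3×1 = 5; y[2] = 1×1 + 3×2 + 3×1 = 10; y[3] = 3×1 + 3×2 = 9; y[4] = 3×1 = 3 → [1, 5, 10, 9, 3] ✓

[1, 2, 1]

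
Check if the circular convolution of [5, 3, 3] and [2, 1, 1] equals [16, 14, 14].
Recompute circular convolution of [5, 3, 3] and [2, 1, 1]: y[0] = 5×2 + 3×1 + 3×1 = 16; y[1] = 5×1 + 3×2 + 3×1 = 14; y[2] = 5×1 + 3×1 + 3×2 = 14 → [16, 14, 14]. Given [16, 14, 14] matches, so answer: Yes

Yes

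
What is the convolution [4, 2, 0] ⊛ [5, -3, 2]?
y[0] = 4×5 = 20; y[1] = 4×-3 + 2×5 = -2; y[2] = 4×2 + 2×-3 + 0×5 = 2; y[3] = 2×2 + 0×-3 = 4; y[4] = 0×2 = 0

[20, -2, 2, 4, 0]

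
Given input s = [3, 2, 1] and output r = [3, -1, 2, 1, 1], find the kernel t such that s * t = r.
Output length 5 = len(s) + len(t) - 1 ⇒ len(t) = 3. Solve t forward using t[k] = (r[k] - Σ_{i≥1} s[i]·t[k-i]) / s[0]: t[0] = r[0] / s[0] = 3 / 3 = 1; t[1] = (r[1] - 2×1) / s[0] = (-1 - 2×1) / 3 = -1; t[2] = (r[2] - 2×-1 - 1×1) / s[0] = (2 - 2×-1 - 1×1) / 3 = 1. So t = [1, -1, 1]. Forward-check [3, 2, 1] * [1, -1, 1]: r[0] = 3×1 = 3; r[1] = 3×-1 + 2×1 = -1; r[2] = 3×1 + 2×-1 + 1×1 = 2; r[3] = 2×1 + 1×-1 = 1; r[4] = 1×1 = 1 → [3, -1, 2, 1, 1] ✓

[1, -1, 1]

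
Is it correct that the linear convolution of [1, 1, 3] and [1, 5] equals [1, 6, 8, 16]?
Recompute linear convolution of [1, 1, 3] and [1, 5]: y[0] = 1×1 = 1; y[1] = 1×5 + 1×1 = 6; y[2] = 1×5 + 3×1 = 8; y[3] = 3×5 = 15 → [1, 6, 8, 15]. Compare to given [1, 6, 8, 16]: they differ at index 3: given 16, correct 15, so answer: No

No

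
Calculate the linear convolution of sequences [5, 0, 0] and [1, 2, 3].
y[0] = 5×1 = 5; y[1] = 5×2 + 0×1 = 10; y[2] = 5×3 + 0×2 + 0×1 = 15; y[3] = 0×3 + 0×2 = 0; y[4] = 0×3 = 0

[5, 10, 15, 0, 0]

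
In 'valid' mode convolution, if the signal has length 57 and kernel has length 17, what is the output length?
'Valid' mode counts only positions where the kernel fully overlaps the signal: m - n + 1 = 57 - 17 + 1 = 41

41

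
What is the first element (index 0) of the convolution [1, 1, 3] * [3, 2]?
Use y[k] = Σ_i a[i]·b[k-i] at k=0. y[0] = 1×3 = 3

3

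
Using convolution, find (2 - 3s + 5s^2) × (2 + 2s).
Ascending coefficients: a = [2, -3, 5], b = [2, 2]. c[0] = 2×2 = 4; c[1] = 2×2 + -3×2 = -2; c[2] = -3×2 + 5×2 = 4; c[3] = 5×2 = 10. Result coefficients: [4, -2, 4, 10] → 4 - 2s + 4s^2 + 10s^3

4 - 2s + 4s^2 + 10s^3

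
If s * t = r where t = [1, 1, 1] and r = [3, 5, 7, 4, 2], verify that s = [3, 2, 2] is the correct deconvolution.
Forward-compute [3, 2, 2] * [1, 1, 1]: r[0] = 3×1 = 3; r[1] = 3×1 + 2×1 = 5; r[2] = 3×1 + 2×1 + 2×1 = 7; r[3] = 2×1 + 2×1 = 4; r[4] = 2×1 = 2 → [3, 5, 7, 4, 2]. Matches given r = [3, 5, 7, 4, 2], so verified.

Verified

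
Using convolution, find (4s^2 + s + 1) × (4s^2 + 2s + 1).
Ascending coefficients: a = [1, 1, 4], b = [1, 2, 4]. c[0] = 1×1 = 1; c[1] = 1×2 + 1×1 = 3; c[2] = 1×4 + 1×2 + 4×1 = 10; c[3] = 1×4 + 4×2 = 12; c[4] = 4×4 = 16. Result coefficients: [1, 3, 10, 12, 16] → 16s^4 + 12s^3 + 10s^2 + 3s + 1

16s^4 + 12s^3 + 10s^2 + 3s + 1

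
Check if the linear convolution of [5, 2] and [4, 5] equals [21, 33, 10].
Recompute linear convolution of [5, 2] and [4, 5]: y[0] = 5×4 = 20; y[1] = 5×5 + 2×4 = 33; y[2] = 2×5 = 10 → [20, 33, 10]. Compare to given [21, 33, 10]: they differ at index 0: given 21, correct 20, so answer: No

No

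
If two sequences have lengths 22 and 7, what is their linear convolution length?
Linear/full convolution length: m + n - 1 = 22 + 7 - 1 = 28

28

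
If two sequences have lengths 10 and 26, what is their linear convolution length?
Linear/full convolution length: m + n - 1 = 10 + 26 - 1 = 35

35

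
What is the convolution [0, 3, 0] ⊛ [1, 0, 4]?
y[0] = 0×1 = 0; y[1] = 0×0 + 3×1 = 3; y[2] = 0×4 + 3×0 + 0×1 = 0; y[3] = 3×4 + 0×0 = 12; y[4] = 0×4 = 0

[0, 3, 0, 12, 0]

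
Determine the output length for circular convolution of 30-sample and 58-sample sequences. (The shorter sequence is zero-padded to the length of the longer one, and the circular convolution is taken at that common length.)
Circular convolution (zero-padding the shorter input) has length max(m, n) = max(30, 58) = 58

58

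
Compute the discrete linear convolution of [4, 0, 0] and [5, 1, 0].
y[0] = 4×5 = 20; y[1] = 4×1 + 0×5 = 4; y[2] = 4×0 + 0×1 + 0×5 = 0; y[3] = 0×0 + 0×1 = 0; y[4] = 0×0 = 0

[20, 4, 0, 0, 0]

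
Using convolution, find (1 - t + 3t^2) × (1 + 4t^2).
Ascending coefficients: a = [1, -1, 3], b = [1, 0, 4]. c[0] = 1×1 = 1; c[1] = 1×0 + -1×1 = -1; c[2] = 1×4 + -1×0 + 3×1 = 7; c[3] = -1×4 + 3×0 = -4; c[4] = 3×4 = 12. Result coefficients: [1, -1, 7, -4, 12] → 1 - t + 7t^2 - 4t^3 + 12t^4

1 - t + 7t^2 - 4t^3 + 12t^4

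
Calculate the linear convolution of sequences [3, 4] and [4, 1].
y[0] = 3×4 = 12; y[1] = 3×1 + 4×4 = 19; y[2] = 4×1 = 4

[12, 19, 4]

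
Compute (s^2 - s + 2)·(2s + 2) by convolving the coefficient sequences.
Ascending coefficients: a = [2, -1, 1], b = [2, 2]. c[0] = 2×2 = 4; c[1] = 2×2 + -1×2 = 2; c[2] = -1×2 + 1×2 = 0; c[3] = 1×2 = 2. Result coefficients: [4, 2, 0, 2] → 2s^3 + 2s + 4

2s^3 + 2s + 4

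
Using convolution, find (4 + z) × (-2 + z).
Ascending coefficients: a = [4, 1], b = [-2, 1]. c[0] = 4×-2 = -8; c[1] = 4×1 + 1×-2 = 2; c[2] = 1×1 = 1. Result coefficients: [-8, 2, 1] → -8 + 2z + z^2

-8 + 2z + z^2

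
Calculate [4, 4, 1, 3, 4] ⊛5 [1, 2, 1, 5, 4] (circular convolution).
Use y[k] = Σ_j x[j]·h[(k-j) mod 5]. y[0] = 4×1 + 4×4 + 1×5 + 3×1 + 4×2 = 36; y[1] = 4×2 + 4×1 + 1×4 + 3×5 + 4×1 = 35; y[2] = 4×1 + 4×2 + 1×1 + 3×4 + 4×5 = 45; y[3] = 4×5 + 4×1 + 1×2 + 3×1 + 4×4 = 45; y[4] = 4×4 + 4×5 + 1×1 + 3×2 + 4×1 = 47. Result: [36, 35, 45, 45, 47]

[36, 35, 45, 45, 47]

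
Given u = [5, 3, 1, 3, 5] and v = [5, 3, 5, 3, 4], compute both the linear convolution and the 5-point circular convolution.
Linear: y_lin[0] = 5×5 = 25; y_lin[1] = 5×3 + 3×5 = 30; y_lin[2] = 5×5 + 3×3 + 1×5 = 39; y_lin[3] = 5×3 + 3×5 + 1×3 + 3×5 = 48; y_lin[4] = 5×4 + 3×3 + 1×5 + 3×3 + 5×5 = 68; y_lin[5] = 3×4 + 1×3 + 3×5 + 5×3 = 45; y_lin[6] = 1×4 + 3×3 + 5×5 = 38; y_lin[7] = 3×4 + 5×3 = 27; y_lin[8] = 5×4 = 20 → [25, 30, 39, 48, 68, 45, 38, 27, 20]. Circular (length 5): y[0] = 5×5 + 3×4 + 1×3 + 3×5 + 5×3 = 70; y[1] = 5×3 + 3×5 + 1×4 + 3×3 + 5×5 = 68; y[2] = 5×5 + 3×3 + 1×5 + 3×4 + 5×3 = 66; y[3] = 5×3 + 3×5 + 1×3 + 3×5 + 5×4 = 68; y[4] = 5×4 + 3×3 + 1×5 + 3×3 + 5×5 = 68 → [70, 68, 66, 68, 68]

Linear: [25, 30, 39, 48, 68, 45, 38, 27, 20], Circular: [70, 68, 66, 68, 68]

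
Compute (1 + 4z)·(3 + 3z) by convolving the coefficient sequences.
Ascending coefficients: a = [1, 4], b = [3, 3]. c[0] = 1×3 = 3; c[1] = 1×3 + 4×3 = 15; c[2] = 4×3 = 12. Result coefficients: [3, 15, 12] → 3 + 15z + 12z^2

3 + 15z + 12z^2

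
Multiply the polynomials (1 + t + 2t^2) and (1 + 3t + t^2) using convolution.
Ascending coefficients: a = [1, 1, 2], b = [1, 3, 1]. c[0] = 1×1 = 1; c[1] = 1×3 + 1×1 = 4; c[2] = 1×1 + 1×3 + 2×1 = 6; c[3] = 1×1 + 2×3 = 7; c[4] = 2×1 = 2. Result coefficients: [1, 4, 6, 7, 2] → 1 + 4t + 6t^2 + 7t^3 + 2t^4

1 + 4t + 6t^2 + 7t^3 + 2t^4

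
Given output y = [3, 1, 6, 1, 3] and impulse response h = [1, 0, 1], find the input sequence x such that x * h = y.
Deconvolve y=[3, 1, 6, 1, 3] by h=[1, 0, 1]. Since h[0]=1, solve forward: x[0] = y[0] / 1 = 3; x[1] = (y[1] - 3×0) / 1 = 1; x[2] = (y[2] - 1×0 - 3×1) / 1 = 3. So x = [3, 1, 3]. Check by forward convolution: y[0] = 3×1 = 3; y[1] = 3×0 + 1×1 = 1; y[2] = 3×1 + 1×0 + 3×1 = 6; y[3] = 1×1 + 3×0 = 1; y[4] = 3×1 = 3

[3, 1, 3]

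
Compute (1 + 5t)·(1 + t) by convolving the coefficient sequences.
Ascending coefficients: a = [1, 5], b = [1, 1]. c[0] = 1×1 = 1; c[1] = 1×1 + 5×1 = 6; c[2] = 5×1 = 5. Result coefficients: [1, 6, 5] → 1 + 6t + 5t^2

1 + 6t + 5t^2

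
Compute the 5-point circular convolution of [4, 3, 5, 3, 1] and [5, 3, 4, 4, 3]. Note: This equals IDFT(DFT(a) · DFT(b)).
Either evaluate y[k] = Σ_j a[j]·b[(k-j) mod 5] directly, or use IDFT(DFT(a) · DFT(b)). y[0] = 4×5 + 3×3 + 5×4 + 3×4 + 1×3 = 64; y[1] = 4×3 + 3×5 + 5×3 + 3×4 + 1×4 = 58; y[2] = 4×4 + 3×3 + 5×5 + 3×3 + 1×4 = 63; y[3] = 4×4 + 3×4 + 5×3 + 3×5 + 1×3 = 61; y[4] = 4×3 + 3×4 + 5×4 + 3×3 + 1×5 = 58. Result: [64, 58, 63, 61, 58]

[64, 58, 63, 61, 58]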